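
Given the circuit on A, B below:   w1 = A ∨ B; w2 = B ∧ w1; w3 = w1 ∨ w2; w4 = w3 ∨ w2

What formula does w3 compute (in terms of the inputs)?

w1 = A ∨ B
w2 = B ∧ w1 = B ∧ (A ∨ B)
w3 = w1 ∨ w2 = (A ∨ B) ∨ (B ∧ (A ∨ B))

(A ∨ B) ∨ (B ∧ (A ∨ B))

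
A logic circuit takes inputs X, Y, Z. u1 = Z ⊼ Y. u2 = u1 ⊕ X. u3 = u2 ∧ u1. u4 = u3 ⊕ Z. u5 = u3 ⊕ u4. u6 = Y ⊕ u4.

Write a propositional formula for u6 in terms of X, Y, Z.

Y ⊕ ((((Z ⊼ Y) ⊕ X) ∧ (Z ⊼ Y)) ⊕ Z)

u1 = Z ⊼ Y
u2 = u1 ⊕ X = (Z ⊼ Y) ⊕ X
u3 = u2 ∧ u1 = ((Z ⊼ Y) ⊕ X) ∧ (Z ⊼ Y)
u4 = u3 ⊕ Z = (((Z ⊼ Y) ⊕ X) ∧ (Z ⊼ Y)) ⊕ Z
u6 = Y ⊕ u4 = Y ⊕ ((((Z ⊼ Y) ⊕ X) ∧ (Z ⊼ Y)) ⊕ Z)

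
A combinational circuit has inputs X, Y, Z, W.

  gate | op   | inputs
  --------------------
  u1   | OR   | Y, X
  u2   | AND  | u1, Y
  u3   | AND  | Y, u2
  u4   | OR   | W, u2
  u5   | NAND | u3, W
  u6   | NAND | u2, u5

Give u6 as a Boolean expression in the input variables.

((Y OR X) AND Y) NAND ((Y AND ((Y OR X) AND Y)) NAND W)

u1 = Y OR X
u2 = u1 AND Y = (Y OR X) AND Y
u3 = Y AND u2 = Y AND ((Y OR X) AND Y)
u5 = u3 NAND W = (Y AND ((Y OR X) AND Y)) NAND W
u6 = u2 NAND u5 = ((Y OR X) AND Y) NAND ((Y AND ((Y OR X) AND Y)) NAND W)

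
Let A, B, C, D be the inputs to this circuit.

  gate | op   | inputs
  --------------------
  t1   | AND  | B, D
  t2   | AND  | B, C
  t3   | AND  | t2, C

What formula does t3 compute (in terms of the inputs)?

t2 = B AND C
t3 = t2 AND C = (B AND C) AND C

(B AND C) AND C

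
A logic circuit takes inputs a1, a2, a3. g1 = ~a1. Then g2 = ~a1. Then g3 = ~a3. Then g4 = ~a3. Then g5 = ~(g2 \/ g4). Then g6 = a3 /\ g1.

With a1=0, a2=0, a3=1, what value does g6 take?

g1 = ~0 = 1
g6 = 1 /\ 1 = 1

1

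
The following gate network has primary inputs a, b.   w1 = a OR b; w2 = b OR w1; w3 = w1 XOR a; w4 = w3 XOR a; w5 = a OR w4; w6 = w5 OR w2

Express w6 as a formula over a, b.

w1 = a OR b
w2 = b OR w1 = b OR (a OR b)
w3 = w1 XOR a = (a OR b) XOR a
w4 = w3 XOR a = ((a OR b) XOR a) XOR a
w5 = a OR w4 = a OR (((a OR b) XOR a) XOR a)
w6 = w5 OR w2 = (a OR (((a OR b) XOR a) XOR a)) OR (b OR (a OR b))

(a OR (((a OR b) XOR a) XOR a)) OR (b OR (a OR b))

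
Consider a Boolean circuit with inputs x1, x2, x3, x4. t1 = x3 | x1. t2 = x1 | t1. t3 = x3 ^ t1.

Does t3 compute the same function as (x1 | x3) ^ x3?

t1 = x3 | x1
t3 = x3 ^ t1 = x3 ^ (x3 | x1)
At x1=0, x2=0, x3=0, x4=0: circuit gives 0, formula gives 0.
At x1=1, x2=0, x3=0, x4=0: circuit gives 1, formula gives 1.
Agrees on all 16 inputs.

Yes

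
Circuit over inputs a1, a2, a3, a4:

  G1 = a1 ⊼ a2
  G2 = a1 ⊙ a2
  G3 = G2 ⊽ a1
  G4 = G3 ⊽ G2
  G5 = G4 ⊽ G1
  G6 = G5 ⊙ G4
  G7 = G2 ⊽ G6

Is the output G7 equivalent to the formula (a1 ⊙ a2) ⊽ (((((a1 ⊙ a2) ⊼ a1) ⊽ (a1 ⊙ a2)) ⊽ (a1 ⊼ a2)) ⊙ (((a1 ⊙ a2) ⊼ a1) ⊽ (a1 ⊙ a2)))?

No

G1 = a1 ⊼ a2
G2 = a1 ⊙ a2
G3 = G2 ⊽ a1 = (a1 ⊙ a2) ⊽ a1
G4 = G3 ⊽ G2 = ((a1 ⊙ a2) ⊽ a1) ⊽ (a1 ⊙ a2)
G5 = G4 ⊽ G1 = (((a1 ⊙ a2) ⊽ a1) ⊽ (a1 ⊙ a2)) ⊽ (a1 ⊼ a2)
G6 = G5 ⊙ G4 = ((((a1 ⊙ a2) ⊽ a1) ⊽ (a1 ⊙ a2)) ⊽ (a1 ⊼ a2)) ⊙ (((a1 ⊙ a2) ⊽ a1) ⊽ (a1 ⊙ a2))
G7 = G2 ⊽ G6 = (a1 ⊙ a2) ⊽ (((((a1 ⊙ a2) ⊽ a1) ⊽ (a1 ⊙ a2)) ⊽ (a1 ⊼ a2)) ⊙ (((a1 ⊙ a2) ⊽ a1) ⊽ (a1 ⊙ a2)))
At a1=1, a2=0, a3=0, a4=0: circuit gives 1, formula gives 0.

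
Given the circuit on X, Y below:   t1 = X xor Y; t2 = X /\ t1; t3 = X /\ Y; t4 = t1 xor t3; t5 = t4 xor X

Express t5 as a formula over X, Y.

t1 = X xor Y
t3 = X /\ Y
t4 = t1 xor t3 = (X xor Y) xor (X /\ Y)
t5 = t4 xor X = ((X xor Y) xor (X /\ Y)) xor X

((X xor Y) xor (X /\ Y)) xor X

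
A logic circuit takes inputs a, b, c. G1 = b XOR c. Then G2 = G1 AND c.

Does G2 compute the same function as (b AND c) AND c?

G1 = b XOR c
G2 = G1 AND c = (b XOR c) AND c
At a=0, b=0, c=1: circuit gives 1, formula gives 0.

No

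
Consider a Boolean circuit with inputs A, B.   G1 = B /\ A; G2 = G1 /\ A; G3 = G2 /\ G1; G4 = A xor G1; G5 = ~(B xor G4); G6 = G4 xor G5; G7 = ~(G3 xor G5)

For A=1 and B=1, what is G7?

G1 = 1 /\ 1 = 1
G2 = 1 /\ 1 = 1
G3 = 1 /\ 1 = 1
G4 = 1 xor 1 = 0
G5 = ~(1 xor 0) = 0
G7 = ~(1 xor 0) = 0

0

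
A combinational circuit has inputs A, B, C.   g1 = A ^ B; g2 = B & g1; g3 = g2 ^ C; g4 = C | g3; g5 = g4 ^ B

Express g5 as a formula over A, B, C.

g1 = A ^ B
g2 = B & g1 = B & (A ^ B)
g3 = g2 ^ C = (B & (A ^ B)) ^ C
g4 = C | g3 = C | ((B & (A ^ B)) ^ C)
g5 = g4 ^ B = (C | ((B & (A ^ B)) ^ C)) ^ B

(C | ((B & (A ^ B)) ^ C)) ^ B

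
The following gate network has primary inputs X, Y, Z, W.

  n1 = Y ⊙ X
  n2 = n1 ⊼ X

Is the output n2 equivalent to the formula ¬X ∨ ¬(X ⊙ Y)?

n1 = Y ⊙ X
n2 = n1 ⊼ X = (Y ⊙ X) ⊼ X
At X=1, Y=1, Z=0, W=0: circuit gives 0, formula gives 0.
At X=0, Y=0, Z=0, W=0: circuit gives 1, formula gives 1.
Agrees on all 16 inputs.

Yes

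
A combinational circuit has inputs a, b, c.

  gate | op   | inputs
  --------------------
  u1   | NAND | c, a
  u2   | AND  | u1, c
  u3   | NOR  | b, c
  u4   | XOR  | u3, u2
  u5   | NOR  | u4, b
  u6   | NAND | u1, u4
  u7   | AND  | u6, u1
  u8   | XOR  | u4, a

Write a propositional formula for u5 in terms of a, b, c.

u1 = c NAND a
u2 = u1 AND c = (c NAND a) AND c
u3 = b NOR c
u4 = u3 XOR u2 = (b NOR c) XOR ((c NAND a) AND c)
u5 = u4 NOR b = ((b NOR c) XOR ((c NAND a) AND c)) NOR b

((b NOR c) XOR ((c NAND a) AND c)) NOR b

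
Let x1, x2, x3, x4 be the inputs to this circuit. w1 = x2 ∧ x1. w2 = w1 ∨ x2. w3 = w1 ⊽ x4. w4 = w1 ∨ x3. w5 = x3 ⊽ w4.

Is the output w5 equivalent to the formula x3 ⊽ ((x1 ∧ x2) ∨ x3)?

w1 = x2 ∧ x1
w4 = w1 ∨ x3 = (x2 ∧ x1) ∨ x3
w5 = x3 ⊽ w4 = x3 ⊽ ((x2 ∧ x1) ∨ x3)
At x1=0, x2=0, x3=1, x4=0: circuit gives 0, formula gives 0.
At x1=0, x2=0, x3=0, x4=0: circuit gives 1, formula gives 1.
Agrees on all 16 inputs.

Yes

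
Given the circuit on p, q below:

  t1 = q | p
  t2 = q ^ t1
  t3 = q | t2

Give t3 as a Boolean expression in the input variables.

q | (q ^ (q | p))

t1 = q | p
t2 = q ^ t1 = q ^ (q | p)
t3 = q | t2 = q | (q ^ (q | p))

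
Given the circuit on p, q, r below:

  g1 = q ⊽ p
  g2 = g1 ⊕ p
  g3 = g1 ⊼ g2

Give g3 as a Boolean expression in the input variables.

g1 = q ⊽ p
g2 = g1 ⊕ p = (q ⊽ p) ⊕ p
g3 = g1 ⊼ g2 = (q ⊽ p) ⊼ ((q ⊽ p) ⊕ p)

(q ⊽ p) ⊼ ((q ⊽ p) ⊕ p)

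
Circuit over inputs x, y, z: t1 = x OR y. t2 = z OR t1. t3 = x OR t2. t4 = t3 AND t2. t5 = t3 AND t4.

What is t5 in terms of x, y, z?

(x OR (z OR (x OR y))) AND ((x OR (z OR (x OR y))) AND (z OR (x OR y)))

t1 = x OR y
t2 = z OR t1 = z OR (x OR y)
t3 = x OR t2 = x OR (z OR (x OR y))
t4 = t3 AND t2 = (x OR (z OR (x OR y))) AND (z OR (x OR y))
t5 = t3 AND t4 = (x OR (z OR (x OR y))) AND ((x OR (z OR (x OR y))) AND (z OR (x OR y)))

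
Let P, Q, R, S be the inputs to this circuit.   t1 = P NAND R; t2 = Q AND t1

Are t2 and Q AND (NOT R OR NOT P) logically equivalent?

Yes

t1 = P NAND R
t2 = Q AND t1 = Q AND (P NAND R)
At P=0, Q=0, R=0, S=0: circuit gives 0, formula gives 0.
At P=0, Q=1, R=0, S=0: circuit gives 1, formula gives 1.
Agrees on all 16 inputs.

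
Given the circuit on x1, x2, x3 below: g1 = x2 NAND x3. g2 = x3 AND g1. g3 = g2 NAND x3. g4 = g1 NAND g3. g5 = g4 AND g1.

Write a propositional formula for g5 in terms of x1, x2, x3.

g1 = x2 NAND x3
g2 = x3 AND g1 = x3 AND (x2 NAND x3)
g3 = g2 NAND x3 = (x3 AND (x2 NAND x3)) NAND x3
g4 = g1 NAND g3 = (x2 NAND x3) NAND ((x3 AND (x2 NAND x3)) NAND x3)
g5 = g4 AND g1 = ((x2 NAND x3) NAND ((x3 AND (x2 NAND x3)) NAND x3)) AND (x2 NAND x3)

((x2 NAND x3) NAND ((x3 AND (x2 NAND x3)) NAND x3)) AND (x2 NAND x3)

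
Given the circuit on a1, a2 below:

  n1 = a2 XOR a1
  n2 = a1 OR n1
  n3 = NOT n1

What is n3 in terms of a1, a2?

NOT (a2 XOR a1)

n1 = a2 XOR a1
n3 = NOT n1 = NOT (a2 XOR a1)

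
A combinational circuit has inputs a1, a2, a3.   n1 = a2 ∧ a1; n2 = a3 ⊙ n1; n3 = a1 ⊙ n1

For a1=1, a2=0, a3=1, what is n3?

0

n1 = 0 ∧ 1 = 0
n3 = 1 ⊙ 0 = 0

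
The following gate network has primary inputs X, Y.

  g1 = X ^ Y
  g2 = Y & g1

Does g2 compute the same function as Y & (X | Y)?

g1 = X ^ Y
g2 = Y & g1 = Y & (X ^ Y)
At X=1, Y=1: circuit gives 0, formula gives 1.

No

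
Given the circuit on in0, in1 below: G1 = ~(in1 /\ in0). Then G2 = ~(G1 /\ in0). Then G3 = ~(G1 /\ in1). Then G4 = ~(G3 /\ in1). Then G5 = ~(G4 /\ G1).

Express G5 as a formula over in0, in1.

~((~((~((~(in1 /\ in0)) /\ in1)) /\ in1)) /\ (~(in1 /\ in0)))

G1 = ~(in1 /\ in0)
G3 = ~(G1 /\ in1) = ~((~(in1 /\ in0)) /\ in1)
G4 = ~(G3 /\ in1) = ~((~((~(in1 /\ in0)) /\ in1)) /\ in1)
G5 = ~(G4 /\ G1) = ~((~((~((~(in1 /\ in0)) /\ in1)) /\ in1)) /\ (~(in1 /\ in0)))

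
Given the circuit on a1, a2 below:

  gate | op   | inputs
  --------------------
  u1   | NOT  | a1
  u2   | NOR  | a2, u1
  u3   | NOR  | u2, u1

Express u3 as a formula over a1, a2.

u1 = NOT a1
u2 = a2 NOR u1 = a2 NOR NOT a1
u3 = u2 NOR u1 = (a2 NOR NOT a1) NOR NOT a1

(a2 NOR NOT a1) NOR NOT a1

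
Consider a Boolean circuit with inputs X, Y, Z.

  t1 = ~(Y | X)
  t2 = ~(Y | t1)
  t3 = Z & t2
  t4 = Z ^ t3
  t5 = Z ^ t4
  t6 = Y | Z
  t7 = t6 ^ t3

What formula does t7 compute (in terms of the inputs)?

t1 = ~(Y | X)
t2 = ~(Y | t1) = ~(Y | (~(Y | X)))
t3 = Z & t2 = Z & (~(Y | (~(Y | X))))
t6 = Y | Z
t7 = t6 ^ t3 = (Y | Z) ^ (Z & (~(Y | (~(Y | X)))))

(Y | Z) ^ (Z & (~(Y | (~(Y | X)))))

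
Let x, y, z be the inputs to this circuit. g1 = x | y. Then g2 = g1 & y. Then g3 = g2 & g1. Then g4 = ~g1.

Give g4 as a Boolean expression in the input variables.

~(x | y)

g1 = x | y
g4 = ~g1 = ~(x | y)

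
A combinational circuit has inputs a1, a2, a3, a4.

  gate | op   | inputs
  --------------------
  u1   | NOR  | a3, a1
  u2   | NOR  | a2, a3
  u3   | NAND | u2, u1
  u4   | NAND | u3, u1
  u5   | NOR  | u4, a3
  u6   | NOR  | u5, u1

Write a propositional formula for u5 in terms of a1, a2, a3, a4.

u1 = a3 NOR a1
u2 = a2 NOR a3
u3 = u2 NAND u1 = (a2 NOR a3) NAND (a3 NOR a1)
u4 = u3 NAND u1 = ((a2 NOR a3) NAND (a3 NOR a1)) NAND (a3 NOR a1)
u5 = u4 NOR a3 = (((a2 NOR a3) NAND (a3 NOR a1)) NAND (a3 NOR a1)) NOR a3

(((a2 NOR a3) NAND (a3 NOR a1)) NAND (a3 NOR a1)) NOR a3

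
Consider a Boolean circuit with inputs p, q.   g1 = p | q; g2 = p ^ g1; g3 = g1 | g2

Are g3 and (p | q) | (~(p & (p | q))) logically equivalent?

No

g1 = p | q
g2 = p ^ g1 = p ^ (p | q)
g3 = g1 | g2 = (p | q) | (p ^ (p | q))
At p=0, q=0: circuit gives 0, formula gives 1.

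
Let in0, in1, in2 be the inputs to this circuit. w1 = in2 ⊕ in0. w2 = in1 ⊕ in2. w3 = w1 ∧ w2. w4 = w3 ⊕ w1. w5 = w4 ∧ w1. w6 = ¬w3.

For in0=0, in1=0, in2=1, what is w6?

w1 = 1 ⊕ 0 = 1
w2 = 0 ⊕ 1 = 1
w3 = 1 ∧ 1 = 1
w6 = ¬1 = 0

0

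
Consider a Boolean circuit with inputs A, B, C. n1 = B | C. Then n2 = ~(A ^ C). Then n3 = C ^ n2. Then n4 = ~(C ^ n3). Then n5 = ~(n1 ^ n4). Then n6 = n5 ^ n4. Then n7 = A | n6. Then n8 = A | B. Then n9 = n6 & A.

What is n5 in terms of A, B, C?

n1 = B | C
n2 = ~(A ^ C)
n3 = C ^ n2 = C ^ (~(A ^ C))
n4 = ~(C ^ n3) = ~(C ^ (C ^ (~(A ^ C))))
n5 = ~(n1 ^ n4) = ~((B | C) ^ (~(C ^ (C ^ (~(A ^ C))))))

~((B | C) ^ (~(C ^ (C ^ (~(A ^ C))))))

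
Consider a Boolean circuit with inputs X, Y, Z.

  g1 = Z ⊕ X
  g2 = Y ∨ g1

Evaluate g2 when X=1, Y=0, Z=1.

0

g1 = 1 ⊕ 1 = 0
g2 = 0 ∨ 0 = 0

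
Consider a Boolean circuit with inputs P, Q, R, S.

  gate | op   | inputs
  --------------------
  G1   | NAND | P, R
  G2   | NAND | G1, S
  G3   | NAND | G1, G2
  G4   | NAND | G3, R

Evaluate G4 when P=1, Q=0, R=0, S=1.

G1 = 1 NAND 0 = 1
G2 = 1 NAND 1 = 0
G3 = 1 NAND 0 = 1
G4 = 1 NAND 0 = 1

1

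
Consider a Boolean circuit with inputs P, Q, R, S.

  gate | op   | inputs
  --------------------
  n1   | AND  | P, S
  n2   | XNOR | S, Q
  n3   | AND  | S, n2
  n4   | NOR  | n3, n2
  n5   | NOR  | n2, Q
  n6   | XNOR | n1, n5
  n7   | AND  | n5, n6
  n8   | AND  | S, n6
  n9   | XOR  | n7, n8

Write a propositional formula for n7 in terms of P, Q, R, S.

n1 = P AND S
n2 = S XNOR Q
n5 = n2 NOR Q = (S XNOR Q) NOR Q
n6 = n1 XNOR n5 = (P AND S) XNOR ((S XNOR Q) NOR Q)
n7 = n5 AND n6 = ((S XNOR Q) NOR Q) AND ((P AND S) XNOR ((S XNOR Q) NOR Q))

((S XNOR Q) NOR Q) AND ((P AND S) XNOR ((S XNOR Q) NOR Q))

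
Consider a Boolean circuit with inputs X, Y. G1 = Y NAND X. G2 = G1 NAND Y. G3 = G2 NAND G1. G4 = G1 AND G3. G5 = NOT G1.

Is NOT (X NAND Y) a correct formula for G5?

G1 = Y NAND X
G5 = NOT G1 = NOT (Y NAND X)
At X=0, Y=0: circuit gives 0, formula gives 0.
At X=1, Y=1: circuit gives 1, formula gives 1.
Agrees on all 4 inputs.

Yes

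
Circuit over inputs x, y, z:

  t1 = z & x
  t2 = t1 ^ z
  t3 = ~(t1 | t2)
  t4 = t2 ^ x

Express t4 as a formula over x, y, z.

((z & x) ^ z) ^ x

t1 = z & x
t2 = t1 ^ z = (z & x) ^ z
t4 = t2 ^ x = ((z & x) ^ z) ^ x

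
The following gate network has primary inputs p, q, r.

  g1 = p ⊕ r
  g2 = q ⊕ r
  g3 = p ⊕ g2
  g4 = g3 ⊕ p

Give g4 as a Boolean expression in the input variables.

(p ⊕ (q ⊕ r)) ⊕ p

g2 = q ⊕ r
g3 = p ⊕ g2 = p ⊕ (q ⊕ r)
g4 = g3 ⊕ p = (p ⊕ (q ⊕ r)) ⊕ p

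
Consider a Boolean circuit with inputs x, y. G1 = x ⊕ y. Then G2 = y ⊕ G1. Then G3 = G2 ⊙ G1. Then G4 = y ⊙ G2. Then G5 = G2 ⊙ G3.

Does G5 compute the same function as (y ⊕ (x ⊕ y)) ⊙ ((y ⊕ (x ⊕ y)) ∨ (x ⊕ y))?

No

G1 = x ⊕ y
G2 = y ⊕ G1 = y ⊕ (x ⊕ y)
G3 = G2 ⊙ G1 = (y ⊕ (x ⊕ y)) ⊙ (x ⊕ y)
G5 = G2 ⊙ G3 = (y ⊕ (x ⊕ y)) ⊙ ((y ⊕ (x ⊕ y)) ⊙ (x ⊕ y))
At x=0, y=0: circuit gives 0, formula gives 1.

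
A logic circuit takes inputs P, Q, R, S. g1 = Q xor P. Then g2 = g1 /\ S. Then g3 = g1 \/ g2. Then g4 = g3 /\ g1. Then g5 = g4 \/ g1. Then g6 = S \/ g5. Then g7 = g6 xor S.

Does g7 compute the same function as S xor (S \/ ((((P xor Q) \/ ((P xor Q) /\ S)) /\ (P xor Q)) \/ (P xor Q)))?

Yes

g1 = Q xor P
g2 = g1 /\ S = (Q xor P) /\ S
g3 = g1 \/ g2 = (Q xor P) \/ ((Q xor P) /\ S)
g4 = g3 /\ g1 = ((Q xor P) \/ ((Q xor P) /\ S)) /\ (Q xor P)
g5 = g4 \/ g1 = (((Q xor P) \/ ((Q xor P) /\ S)) /\ (Q xor P)) \/ (Q xor P)
g6 = S \/ g5 = S \/ ((((Q xor P) \/ ((Q xor P) /\ S)) /\ (Q xor P)) \/ (Q xor P))
g7 = g6 xor S = (S \/ ((((Q xor P) \/ ((Q xor P) /\ S)) /\ (Q xor P)) \/ (Q xor P))) xor S
At P=0, Q=0, R=0, S=0: circuit gives 0, formula gives 0.
At P=0, Q=1, R=0, S=0: circuit gives 1, formula gives 1.
Agrees on all 16 inputs.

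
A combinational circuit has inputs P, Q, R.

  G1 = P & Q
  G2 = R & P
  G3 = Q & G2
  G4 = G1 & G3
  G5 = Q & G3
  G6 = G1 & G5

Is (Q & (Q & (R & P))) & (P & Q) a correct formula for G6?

G1 = P & Q
G2 = R & P
G3 = Q & G2 = Q & (R & P)
G5 = Q & G3 = Q & (Q & (R & P))
G6 = G1 & G5 = (P & Q) & (Q & (Q & (R & P)))
At P=0, Q=0, R=0: circuit gives 0, formula gives 0.
At P=1, Q=1, R=1: circuit gives 1, formula gives 1.
Agrees on all 8 inputs.

Yes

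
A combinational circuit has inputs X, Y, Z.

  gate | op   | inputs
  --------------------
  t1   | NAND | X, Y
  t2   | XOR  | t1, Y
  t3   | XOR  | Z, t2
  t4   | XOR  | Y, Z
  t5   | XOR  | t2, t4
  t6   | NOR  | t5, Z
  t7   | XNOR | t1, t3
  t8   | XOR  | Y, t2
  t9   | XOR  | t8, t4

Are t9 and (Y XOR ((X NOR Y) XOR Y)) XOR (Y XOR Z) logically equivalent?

No

t1 = X NAND Y
t2 = t1 XOR Y = (X NAND Y) XOR Y
t4 = Y XOR Z
t8 = Y XOR t2 = Y XOR ((X NAND Y) XOR Y)
t9 = t8 XOR t4 = (Y XOR ((X NAND Y) XOR Y)) XOR (Y XOR Z)
At X=0, Y=1, Z=0: circuit gives 0, formula gives 1.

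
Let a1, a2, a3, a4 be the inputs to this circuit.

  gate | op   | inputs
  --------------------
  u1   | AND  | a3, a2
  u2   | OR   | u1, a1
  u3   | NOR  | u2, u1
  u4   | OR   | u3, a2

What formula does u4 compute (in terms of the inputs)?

(((a3 AND a2) OR a1) NOR (a3 AND a2)) OR a2

u1 = a3 AND a2
u2 = u1 OR a1 = (a3 AND a2) OR a1
u3 = u2 NOR u1 = ((a3 AND a2) OR a1) NOR (a3 AND a2)
u4 = u3 OR a2 = (((a3 AND a2) OR a1) NOR (a3 AND a2)) OR a2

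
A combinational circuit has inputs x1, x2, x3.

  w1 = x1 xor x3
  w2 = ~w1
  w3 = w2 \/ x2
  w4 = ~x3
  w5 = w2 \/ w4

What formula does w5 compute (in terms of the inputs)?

w1 = x1 xor x3
w2 = ~w1 = ~(x1 xor x3)
w4 = ~x3
w5 = w2 \/ w4 = ~(x1 xor x3) \/ ~x3

~(x1 xor x3) \/ ~x3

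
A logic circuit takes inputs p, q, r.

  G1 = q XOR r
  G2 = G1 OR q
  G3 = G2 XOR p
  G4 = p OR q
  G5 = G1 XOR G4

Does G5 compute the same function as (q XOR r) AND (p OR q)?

No

G1 = q XOR r
G4 = p OR q
G5 = G1 XOR G4 = (q XOR r) XOR (p OR q)
At p=0, q=0, r=1: circuit gives 1, formula gives 0.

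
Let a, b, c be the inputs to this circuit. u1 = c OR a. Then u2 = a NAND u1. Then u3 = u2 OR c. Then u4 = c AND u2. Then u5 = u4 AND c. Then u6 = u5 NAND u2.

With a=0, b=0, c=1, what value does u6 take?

0

u1 = 1 OR 0 = 1
u2 = 0 NAND 1 = 1
u4 = 1 AND 1 = 1
u5 = 1 AND 1 = 1
u6 = 1 NAND 1 = 0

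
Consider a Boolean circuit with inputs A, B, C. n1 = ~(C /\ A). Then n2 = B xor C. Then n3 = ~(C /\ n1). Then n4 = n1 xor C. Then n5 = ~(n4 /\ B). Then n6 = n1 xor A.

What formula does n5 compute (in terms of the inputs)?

n1 = ~(C /\ A)
n4 = n1 xor C = (~(C /\ A)) xor C
n5 = ~(n4 /\ B) = ~(((~(C /\ A)) xor C) /\ B)

~(((~(C /\ A)) xor C) /\ B)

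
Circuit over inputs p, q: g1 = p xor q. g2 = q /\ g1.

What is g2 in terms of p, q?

q /\ (p xor q)

g1 = p xor q
g2 = q /\ g1 = q /\ (p xor q)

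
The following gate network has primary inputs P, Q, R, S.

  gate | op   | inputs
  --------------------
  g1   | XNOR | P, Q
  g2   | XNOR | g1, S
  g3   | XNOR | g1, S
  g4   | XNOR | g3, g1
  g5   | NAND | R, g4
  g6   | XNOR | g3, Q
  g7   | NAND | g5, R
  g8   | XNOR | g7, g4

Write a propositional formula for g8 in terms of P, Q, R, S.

g1 = P XNOR Q
g3 = g1 XNOR S = (P XNOR Q) XNOR S
g4 = g3 XNOR g1 = ((P XNOR Q) XNOR S) XNOR (P XNOR Q)
g5 = R NAND g4 = R NAND (((P XNOR Q) XNOR S) XNOR (P XNOR Q))
g7 = g5 NAND R = (R NAND (((P XNOR Q) XNOR S) XNOR (P XNOR Q))) NAND R
g8 = g7 XNOR g4 = ((R NAND (((P XNOR Q) XNOR S) XNOR (P XNOR Q))) NAND R) XNOR (((P XNOR Q) XNOR S) XNOR (P XNOR Q))

((R NAND (((P XNOR Q) XNOR S) XNOR (P XNOR Q))) NAND R) XNOR (((P XNOR Q) XNOR S) XNOR (P XNOR Q))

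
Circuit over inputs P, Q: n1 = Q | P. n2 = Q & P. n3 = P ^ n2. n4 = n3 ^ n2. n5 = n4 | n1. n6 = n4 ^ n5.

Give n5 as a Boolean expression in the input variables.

n1 = Q | P
n2 = Q & P
n3 = P ^ n2 = P ^ (Q & P)
n4 = n3 ^ n2 = (P ^ (Q & P)) ^ (Q & P)
n5 = n4 | n1 = ((P ^ (Q & P)) ^ (Q & P)) | (Q | P)

((P ^ (Q & P)) ^ (Q & P)) | (Q | P)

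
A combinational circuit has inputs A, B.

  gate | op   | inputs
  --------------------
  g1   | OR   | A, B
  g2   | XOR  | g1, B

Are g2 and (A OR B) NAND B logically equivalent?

No

g1 = A OR B
g2 = g1 XOR B = (A OR B) XOR B
At A=0, B=0: circuit gives 0, formula gives 1.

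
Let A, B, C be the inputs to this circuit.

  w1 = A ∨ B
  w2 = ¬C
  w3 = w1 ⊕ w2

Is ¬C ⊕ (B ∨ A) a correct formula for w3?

w1 = A ∨ B
w2 = ¬C
w3 = w1 ⊕ w2 = (A ∨ B) ⊕ ¬C
At A=0, B=0, C=1: circuit gives 0, formula gives 0.
At A=0, B=0, C=0: circuit gives 1, formula gives 1.
Agrees on all 8 inputs.

Yes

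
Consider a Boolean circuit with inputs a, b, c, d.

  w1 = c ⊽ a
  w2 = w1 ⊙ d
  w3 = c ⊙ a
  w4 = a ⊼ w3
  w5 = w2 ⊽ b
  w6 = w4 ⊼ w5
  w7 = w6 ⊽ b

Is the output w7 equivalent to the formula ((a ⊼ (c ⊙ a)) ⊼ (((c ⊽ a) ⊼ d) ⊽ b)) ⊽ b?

No

w1 = c ⊽ a
w2 = w1 ⊙ d = (c ⊽ a) ⊙ d
w3 = c ⊙ a
w4 = a ⊼ w3 = a ⊼ (c ⊙ a)
w5 = w2 ⊽ b = ((c ⊽ a) ⊙ d) ⊽ b
w6 = w4 ⊼ w5 = (a ⊼ (c ⊙ a)) ⊼ (((c ⊽ a) ⊙ d) ⊽ b)
w7 = w6 ⊽ b = ((a ⊼ (c ⊙ a)) ⊼ (((c ⊽ a) ⊙ d) ⊽ b)) ⊽ b
At a=0, b=0, c=0, d=0: circuit gives 1, formula gives 0.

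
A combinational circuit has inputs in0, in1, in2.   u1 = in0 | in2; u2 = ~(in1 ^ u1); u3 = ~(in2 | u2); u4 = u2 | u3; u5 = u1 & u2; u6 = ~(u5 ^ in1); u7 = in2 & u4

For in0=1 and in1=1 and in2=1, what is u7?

1

u1 = 1 | 1 = 1
u2 = ~(1 ^ 1) = 1
u3 = ~(1 | 1) = 0
u4 = 1 | 0 = 1
u7 = 1 & 1 = 1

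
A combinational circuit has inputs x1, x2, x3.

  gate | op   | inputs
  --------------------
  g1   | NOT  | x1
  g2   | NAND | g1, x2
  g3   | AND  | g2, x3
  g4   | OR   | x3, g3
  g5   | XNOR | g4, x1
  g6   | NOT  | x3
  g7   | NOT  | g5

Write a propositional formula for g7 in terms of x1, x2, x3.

g1 = NOT x1
g2 = g1 NAND x2 = NOT x1 NAND x2
g3 = g2 AND x3 = (NOT x1 NAND x2) AND x3
g4 = x3 OR g3 = x3 OR ((NOT x1 NAND x2) AND x3)
g5 = g4 XNOR x1 = (x3 OR ((NOT x1 NAND x2) AND x3)) XNOR x1
g7 = NOT g5 = NOT ((x3 OR ((NOT x1 NAND x2) AND x3)) XNOR x1)

NOT ((x3 OR ((NOT x1 NAND x2) AND x3)) XNOR x1)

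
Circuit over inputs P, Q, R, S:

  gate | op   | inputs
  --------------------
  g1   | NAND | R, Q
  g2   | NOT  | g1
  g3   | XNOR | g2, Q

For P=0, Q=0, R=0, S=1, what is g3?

g1 = 0 NAND 0 = 1
g2 = NOT 1 = 0
g3 = 0 XNOR 0 = 1

1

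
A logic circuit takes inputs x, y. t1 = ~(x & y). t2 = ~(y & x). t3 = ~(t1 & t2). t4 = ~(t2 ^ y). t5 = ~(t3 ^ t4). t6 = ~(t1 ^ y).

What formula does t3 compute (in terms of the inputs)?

~((~(x & y)) & (~(y & x)))

t1 = ~(x & y)
t2 = ~(y & x)
t3 = ~(t1 & t2) = ~((~(x & y)) & (~(y & x)))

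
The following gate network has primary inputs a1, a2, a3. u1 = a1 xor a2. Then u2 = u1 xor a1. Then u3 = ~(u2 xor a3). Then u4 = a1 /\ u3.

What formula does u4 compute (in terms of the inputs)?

a1 /\ (~(((a1 xor a2) xor a1) xor a3))

u1 = a1 xor a2
u2 = u1 xor a1 = (a1 xor a2) xor a1
u3 = ~(u2 xor a3) = ~(((a1 xor a2) xor a1) xor a3)
u4 = a1 /\ u3 = a1 /\ (~(((a1 xor a2) xor a1) xor a3))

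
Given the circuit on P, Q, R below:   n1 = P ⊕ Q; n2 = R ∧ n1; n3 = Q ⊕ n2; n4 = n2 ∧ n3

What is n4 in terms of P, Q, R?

(R ∧ (P ⊕ Q)) ∧ (Q ⊕ (R ∧ (P ⊕ Q)))

n1 = P ⊕ Q
n2 = R ∧ n1 = R ∧ (P ⊕ Q)
n3 = Q ⊕ n2 = Q ⊕ (R ∧ (P ⊕ Q))
n4 = n2 ∧ n3 = (R ∧ (P ⊕ Q)) ∧ (Q ⊕ (R ∧ (P ⊕ Q)))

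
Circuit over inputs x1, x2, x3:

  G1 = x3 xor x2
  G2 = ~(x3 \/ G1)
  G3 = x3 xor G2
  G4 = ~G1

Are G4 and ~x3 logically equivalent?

G1 = x3 xor x2
G4 = ~G1 = ~(x3 xor x2)
At x1=0, x2=1, x3=0: circuit gives 0, formula gives 1.

No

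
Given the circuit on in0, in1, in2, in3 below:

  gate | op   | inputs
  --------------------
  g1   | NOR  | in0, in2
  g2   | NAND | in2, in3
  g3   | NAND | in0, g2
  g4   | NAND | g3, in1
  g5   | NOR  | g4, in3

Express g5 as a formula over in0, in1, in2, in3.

((in0 NAND (in2 NAND in3)) NAND in1) NOR in3

g2 = in2 NAND in3
g3 = in0 NAND g2 = in0 NAND (in2 NAND in3)
g4 = g3 NAND in1 = (in0 NAND (in2 NAND in3)) NAND in1
g5 = g4 NOR in3 = ((in0 NAND (in2 NAND in3)) NAND in1) NOR in3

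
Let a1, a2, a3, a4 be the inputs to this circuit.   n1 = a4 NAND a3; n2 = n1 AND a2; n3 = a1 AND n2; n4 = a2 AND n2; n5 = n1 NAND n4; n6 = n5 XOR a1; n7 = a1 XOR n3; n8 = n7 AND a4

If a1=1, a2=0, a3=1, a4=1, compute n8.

n1 = 1 NAND 1 = 0
n2 = 0 AND 0 = 0
n3 = 1 AND 0 = 0
n7 = 1 XOR 0 = 1
n8 = 1 AND 1 = 1

1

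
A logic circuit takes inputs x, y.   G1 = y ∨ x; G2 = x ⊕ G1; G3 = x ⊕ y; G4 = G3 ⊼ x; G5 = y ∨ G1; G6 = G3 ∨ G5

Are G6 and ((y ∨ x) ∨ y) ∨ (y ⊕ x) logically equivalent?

Yes

G1 = y ∨ x
G3 = x ⊕ y
G5 = y ∨ G1 = y ∨ (y ∨ x)
G6 = G3 ∨ G5 = (x ⊕ y) ∨ (y ∨ (y ∨ x))
At x=0, y=0: circuit gives 0, formula gives 0.
At x=0, y=1: circuit gives 1, formula gives 1.
Agrees on all 4 inputs.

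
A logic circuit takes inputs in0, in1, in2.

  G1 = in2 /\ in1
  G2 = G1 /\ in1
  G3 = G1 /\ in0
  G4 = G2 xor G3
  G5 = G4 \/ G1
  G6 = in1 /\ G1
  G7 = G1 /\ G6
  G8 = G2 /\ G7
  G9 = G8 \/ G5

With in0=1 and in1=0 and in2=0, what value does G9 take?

0

G1 = 0 /\ 0 = 0
G2 = 0 /\ 0 = 0
G3 = 0 /\ 1 = 0
G4 = 0 xor 0 = 0
G5 = 0 \/ 0 = 0
G6 = 0 /\ 0 = 0
G7 = 0 /\ 0 = 0
G8 = 0 /\ 0 = 0
G9 = 0 \/ 0 = 0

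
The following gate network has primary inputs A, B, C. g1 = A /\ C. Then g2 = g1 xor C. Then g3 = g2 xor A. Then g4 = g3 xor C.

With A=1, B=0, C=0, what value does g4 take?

1

g1 = 1 /\ 0 = 0
g2 = 0 xor 0 = 0
g3 = 0 xor 1 = 1
g4 = 1 xor 0 = 1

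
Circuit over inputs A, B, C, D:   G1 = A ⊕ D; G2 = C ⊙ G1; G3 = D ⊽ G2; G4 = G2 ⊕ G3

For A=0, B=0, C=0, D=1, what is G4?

G1 = 0 ⊕ 1 = 1
G2 = 0 ⊙ 1 = 0
G3 = 1 ⊽ 0 = 0
G4 = 0 ⊕ 0 = 0

0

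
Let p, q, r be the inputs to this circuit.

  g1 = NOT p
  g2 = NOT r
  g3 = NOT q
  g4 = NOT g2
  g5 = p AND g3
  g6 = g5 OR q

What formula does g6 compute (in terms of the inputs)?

(p AND NOT q) OR q

g3 = NOT q
g5 = p AND g3 = p AND NOT q
g6 = g5 OR q = (p AND NOT q) OR q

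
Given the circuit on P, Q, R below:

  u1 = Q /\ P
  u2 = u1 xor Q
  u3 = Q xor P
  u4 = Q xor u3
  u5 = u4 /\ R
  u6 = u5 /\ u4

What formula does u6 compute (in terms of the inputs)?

u3 = Q xor P
u4 = Q xor u3 = Q xor (Q xor P)
u5 = u4 /\ R = (Q xor (Q xor P)) /\ R
u6 = u5 /\ u4 = ((Q xor (Q xor P)) /\ R) /\ (Q xor (Q xor P))

((Q xor (Q xor P)) /\ R) /\ (Q xor (Q xor P))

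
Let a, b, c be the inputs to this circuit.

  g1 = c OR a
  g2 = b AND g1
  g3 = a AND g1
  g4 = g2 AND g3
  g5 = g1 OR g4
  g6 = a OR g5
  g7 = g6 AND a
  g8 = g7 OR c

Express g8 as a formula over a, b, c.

g1 = c OR a
g2 = b AND g1 = b AND (c OR a)
g3 = a AND g1 = a AND (c OR a)
g4 = g2 AND g3 = (b AND (c OR a)) AND (a AND (c OR a))
g5 = g1 OR g4 = (c OR a) OR ((b AND (c OR a)) AND (a AND (c OR a)))
g6 = a OR g5 = a OR ((c OR a) OR ((b AND (c OR a)) AND (a AND (c OR a))))
g7 = g6 AND a = (a OR ((c OR a) OR ((b AND (c OR a)) AND (a AND (c OR a))))) AND a
g8 = g7 OR c = ((a OR ((c OR a) OR ((b AND (c OR a)) AND (a AND (c OR a))))) AND a) OR c

((a OR ((c OR a) OR ((b AND (c OR a)) AND (a AND (c OR a))))) AND a) OR c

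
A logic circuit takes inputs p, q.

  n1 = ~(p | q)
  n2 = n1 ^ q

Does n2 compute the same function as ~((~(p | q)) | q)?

n1 = ~(p | q)
n2 = n1 ^ q = (~(p | q)) ^ q
At p=0, q=0: circuit gives 1, formula gives 0.

No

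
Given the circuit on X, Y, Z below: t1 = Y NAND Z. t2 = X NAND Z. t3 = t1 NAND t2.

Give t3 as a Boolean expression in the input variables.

(Y NAND Z) NAND (X NAND Z)

t1 = Y NAND Z
t2 = X NAND Z
t3 = t1 NAND t2 = (Y NAND Z) NAND (X NAND Z)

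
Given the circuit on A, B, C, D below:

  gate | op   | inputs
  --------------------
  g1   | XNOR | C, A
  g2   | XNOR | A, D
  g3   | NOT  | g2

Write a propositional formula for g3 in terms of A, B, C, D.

NOT (A XNOR D)

g2 = A XNOR D
g3 = NOT g2 = NOT (A XNOR D)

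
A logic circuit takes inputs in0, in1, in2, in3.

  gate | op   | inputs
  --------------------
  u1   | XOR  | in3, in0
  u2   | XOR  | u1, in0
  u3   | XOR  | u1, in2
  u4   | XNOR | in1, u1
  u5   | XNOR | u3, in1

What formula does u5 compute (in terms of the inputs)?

((in3 XOR in0) XOR in2) XNOR in1

u1 = in3 XOR in0
u3 = u1 XOR in2 = (in3 XOR in0) XOR in2
u5 = u3 XNOR in1 = ((in3 XOR in0) XOR in2) XNOR in1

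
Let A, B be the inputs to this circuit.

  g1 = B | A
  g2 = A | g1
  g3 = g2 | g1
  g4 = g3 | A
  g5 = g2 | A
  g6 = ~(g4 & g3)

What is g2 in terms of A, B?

A | (B | A)

g1 = B | A
g2 = A | g1 = A | (B | A)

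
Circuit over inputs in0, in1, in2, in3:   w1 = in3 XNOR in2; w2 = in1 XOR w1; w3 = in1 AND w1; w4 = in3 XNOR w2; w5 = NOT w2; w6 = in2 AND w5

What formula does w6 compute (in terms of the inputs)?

w1 = in3 XNOR in2
w2 = in1 XOR w1 = in1 XOR (in3 XNOR in2)
w5 = NOT w2 = NOT (in1 XOR (in3 XNOR in2))
w6 = in2 AND w5 = in2 AND NOT (in1 XOR (in3 XNOR in2))

in2 AND NOT (in1 XOR (in3 XNOR in2))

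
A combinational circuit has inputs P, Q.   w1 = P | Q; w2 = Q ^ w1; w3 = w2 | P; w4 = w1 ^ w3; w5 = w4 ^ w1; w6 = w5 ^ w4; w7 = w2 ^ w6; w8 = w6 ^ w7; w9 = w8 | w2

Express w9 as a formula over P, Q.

(((((P | Q) ^ ((Q ^ (P | Q)) | P)) ^ (P | Q)) ^ ((P | Q) ^ ((Q ^ (P | Q)) | P))) ^ ((Q ^ (P | Q)) ^ ((((P | Q) ^ ((Q ^ (P | Q)) | P)) ^ (P | Q)) ^ ((P | Q) ^ ((Q ^ (P | Q)) | P))))) | (Q ^ (P | Q))

w1 = P | Q
w2 = Q ^ w1 = Q ^ (P | Q)
w3 = w2 | P = (Q ^ (P | Q)) | P
w4 = w1 ^ w3 = (P | Q) ^ ((Q ^ (P | Q)) | P)
w5 = w4 ^ w1 = ((P | Q) ^ ((Q ^ (P | Q)) | P)) ^ (P | Q)
w6 = w5 ^ w4 = (((P | Q) ^ ((Q ^ (P | Q)) | P)) ^ (P | Q)) ^ ((P | Q) ^ ((Q ^ (P | Q)) | P))
w7 = w2 ^ w6 = (Q ^ (P | Q)) ^ ((((P | Q) ^ ((Q ^ (P | Q)) | P)) ^ (P | Q)) ^ ((P | Q) ^ ((Q ^ (P | Q)) | P)))
w8 = w6 ^ w7 = ((((P | Q) ^ ((Q ^ (P | Q)) | P)) ^ (P | Q)) ^ ((P | Q) ^ ((Q ^ (P | Q)) | P))) ^ ((Q ^ (P | Q)) ^ ((((P | Q) ^ ((Q ^ (P | Q)) | P)) ^ (P | Q)) ^ ((P | Q) ^ ((Q ^ (P | Q)) | P))))
w9 = w8 | w2 = (((((P | Q) ^ ((Q ^ (P | Q)) | P)) ^ (P | Q)) ^ ((P | Q) ^ ((Q ^ (P | Q)) | P))) ^ ((Q ^ (P | Q)) ^ ((((P | Q) ^ ((Q ^ (P | Q)) | P)) ^ (P | Q)) ^ ((P | Q) ^ ((Q ^ (P | Q)) | P))))) | (Q ^ (P | Q))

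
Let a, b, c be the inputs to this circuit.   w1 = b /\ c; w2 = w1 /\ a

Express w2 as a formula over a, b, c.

w1 = b /\ c
w2 = w1 /\ a = (b /\ c) /\ a

(b /\ c) /\ a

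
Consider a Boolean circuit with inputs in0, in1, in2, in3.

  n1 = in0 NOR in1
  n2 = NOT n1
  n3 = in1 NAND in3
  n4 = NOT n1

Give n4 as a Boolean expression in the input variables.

NOT (in0 NOR in1)

n1 = in0 NOR in1
n4 = NOT n1 = NOT (in0 NOR in1)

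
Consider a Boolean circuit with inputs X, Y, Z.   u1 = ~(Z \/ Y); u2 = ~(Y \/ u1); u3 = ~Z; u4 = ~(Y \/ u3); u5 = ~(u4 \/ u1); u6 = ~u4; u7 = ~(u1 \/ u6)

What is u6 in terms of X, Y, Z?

~(~(Y \/ ~Z))

u3 = ~Z
u4 = ~(Y \/ u3) = ~(Y \/ ~Z)
u6 = ~u4 = ~(~(Y \/ ~Z))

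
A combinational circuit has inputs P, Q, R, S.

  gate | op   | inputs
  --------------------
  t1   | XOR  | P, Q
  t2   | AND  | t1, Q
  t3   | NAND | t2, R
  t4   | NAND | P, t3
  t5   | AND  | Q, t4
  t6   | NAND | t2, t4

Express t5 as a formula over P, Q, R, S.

Q AND (P NAND (((P XOR Q) AND Q) NAND R))

t1 = P XOR Q
t2 = t1 AND Q = (P XOR Q) AND Q
t3 = t2 NAND R = ((P XOR Q) AND Q) NAND R
t4 = P NAND t3 = P NAND (((P XOR Q) AND Q) NAND R)
t5 = Q AND t4 = Q AND (P NAND (((P XOR Q) AND Q) NAND R))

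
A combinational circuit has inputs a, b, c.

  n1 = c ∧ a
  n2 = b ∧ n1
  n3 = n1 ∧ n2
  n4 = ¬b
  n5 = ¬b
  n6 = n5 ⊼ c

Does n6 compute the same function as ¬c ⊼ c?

n5 = ¬b
n6 = n5 ⊼ c = ¬b ⊼ c
At a=0, b=0, c=1: circuit gives 0, formula gives 1.

No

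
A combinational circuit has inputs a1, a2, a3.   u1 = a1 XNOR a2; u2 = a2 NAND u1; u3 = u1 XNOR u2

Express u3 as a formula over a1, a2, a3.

(a1 XNOR a2) XNOR (a2 NAND (a1 XNOR a2))

u1 = a1 XNOR a2
u2 = a2 NAND u1 = a2 NAND (a1 XNOR a2)
u3 = u1 XNOR u2 = (a1 XNOR a2) XNOR (a2 NAND (a1 XNOR a2))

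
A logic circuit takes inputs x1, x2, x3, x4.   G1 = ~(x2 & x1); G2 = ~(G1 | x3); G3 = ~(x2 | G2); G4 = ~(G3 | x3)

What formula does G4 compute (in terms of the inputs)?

G1 = ~(x2 & x1)
G2 = ~(G1 | x3) = ~((~(x2 & x1)) | x3)
G3 = ~(x2 | G2) = ~(x2 | (~((~(x2 & x1)) | x3)))
G4 = ~(G3 | x3) = ~((~(x2 | (~((~(x2 & x1)) | x3)))) | x3)

~((~(x2 | (~((~(x2 & x1)) | x3)))) | x3)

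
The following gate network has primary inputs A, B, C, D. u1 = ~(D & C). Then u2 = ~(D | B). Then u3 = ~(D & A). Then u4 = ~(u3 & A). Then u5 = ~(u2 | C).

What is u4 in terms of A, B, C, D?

~((~(D & A)) & A)

u3 = ~(D & A)
u4 = ~(u3 & A) = ~((~(D & A)) & A)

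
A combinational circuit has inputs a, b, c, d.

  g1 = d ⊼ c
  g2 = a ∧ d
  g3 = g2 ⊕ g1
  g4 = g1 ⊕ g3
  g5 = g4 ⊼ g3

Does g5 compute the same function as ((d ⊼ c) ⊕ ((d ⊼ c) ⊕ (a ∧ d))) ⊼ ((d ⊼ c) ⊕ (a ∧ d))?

Yes

g1 = d ⊼ c
g2 = a ∧ d
g3 = g2 ⊕ g1 = (a ∧ d) ⊕ (d ⊼ c)
g4 = g1 ⊕ g3 = (d ⊼ c) ⊕ ((a ∧ d) ⊕ (d ⊼ c))
g5 = g4 ⊼ g3 = ((d ⊼ c) ⊕ ((a ∧ d) ⊕ (d ⊼ c))) ⊼ ((a ∧ d) ⊕ (d ⊼ c))
At a=1, b=0, c=1, d=1: circuit gives 0, formula gives 0.
At a=0, b=0, c=0, d=0: circuit gives 1, formula gives 1.
Agrees on all 16 inputs.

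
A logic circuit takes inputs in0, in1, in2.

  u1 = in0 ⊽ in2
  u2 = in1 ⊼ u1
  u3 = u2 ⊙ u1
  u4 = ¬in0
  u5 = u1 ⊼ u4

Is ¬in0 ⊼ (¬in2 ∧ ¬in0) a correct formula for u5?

Yes

u1 = in0 ⊽ in2
u4 = ¬in0
u5 = u1 ⊼ u4 = (in0 ⊽ in2) ⊼ ¬in0
At in0=0, in1=0, in2=0: circuit gives 0, formula gives 0.
At in0=0, in1=0, in2=1: circuit gives 1, formula gives 1.
Agrees on all 8 inputs.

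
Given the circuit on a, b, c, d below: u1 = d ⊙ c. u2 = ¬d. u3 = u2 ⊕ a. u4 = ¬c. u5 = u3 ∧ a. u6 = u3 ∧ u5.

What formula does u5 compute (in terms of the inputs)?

(¬d ⊕ a) ∧ a

u2 = ¬d
u3 = u2 ⊕ a = ¬d ⊕ a
u5 = u3 ∧ a = (¬d ⊕ a) ∧ a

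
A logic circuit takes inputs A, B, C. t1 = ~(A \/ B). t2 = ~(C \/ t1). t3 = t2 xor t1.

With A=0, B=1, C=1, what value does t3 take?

t1 = ~(0 \/ 1) = 0
t2 = ~(1 \/ 0) = 0
t3 = 0 xor 0 = 0

0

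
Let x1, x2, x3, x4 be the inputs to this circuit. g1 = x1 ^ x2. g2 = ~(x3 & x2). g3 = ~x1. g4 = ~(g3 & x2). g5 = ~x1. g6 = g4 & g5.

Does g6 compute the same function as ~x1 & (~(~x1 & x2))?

Yes

g3 = ~x1
g4 = ~(g3 & x2) = ~(~x1 & x2)
g5 = ~x1
g6 = g4 & g5 = (~(~x1 & x2)) & ~x1
At x1=0, x2=1, x3=0, x4=0: circuit gives 0, formula gives 0.
At x1=0, x2=0, x3=0, x4=0: circuit gives 1, formula gives 1.
Agrees on all 16 inputs.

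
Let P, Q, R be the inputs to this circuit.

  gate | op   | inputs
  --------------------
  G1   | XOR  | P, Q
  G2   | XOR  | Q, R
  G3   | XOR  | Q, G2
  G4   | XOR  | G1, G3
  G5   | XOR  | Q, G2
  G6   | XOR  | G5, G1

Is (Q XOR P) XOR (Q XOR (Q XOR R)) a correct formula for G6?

Yes

G1 = P XOR Q
G2 = Q XOR R
G5 = Q XOR G2 = Q XOR (Q XOR R)
G6 = G5 XOR G1 = (Q XOR (Q XOR R)) XOR (P XOR Q)
At P=0, Q=0, R=0: circuit gives 0, formula gives 0.
At P=0, Q=0, R=1: circuit gives 1, formula gives 1.
Agrees on all 8 inputs.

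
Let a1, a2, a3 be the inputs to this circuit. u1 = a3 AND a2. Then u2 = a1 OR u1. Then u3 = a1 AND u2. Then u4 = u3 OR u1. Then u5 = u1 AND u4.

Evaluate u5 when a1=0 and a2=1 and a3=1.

1

u1 = 1 AND 1 = 1
u2 = 0 OR 1 = 1
u3 = 0 AND 1 = 0
u4 = 0 OR 1 = 1
u5 = 1 AND 1 = 1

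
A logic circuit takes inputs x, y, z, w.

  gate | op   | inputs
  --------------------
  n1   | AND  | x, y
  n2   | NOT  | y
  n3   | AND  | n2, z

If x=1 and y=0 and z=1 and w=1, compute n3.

1

n2 = NOT 0 = 1
n3 = 1 AND 1 = 1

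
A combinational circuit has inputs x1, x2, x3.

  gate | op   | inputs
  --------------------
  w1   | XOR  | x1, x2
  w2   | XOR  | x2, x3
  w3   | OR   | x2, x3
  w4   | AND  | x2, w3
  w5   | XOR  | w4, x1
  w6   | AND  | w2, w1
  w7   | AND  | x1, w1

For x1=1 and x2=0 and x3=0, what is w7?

1

w1 = 1 XOR 0 = 1
w7 = 1 AND 1 = 1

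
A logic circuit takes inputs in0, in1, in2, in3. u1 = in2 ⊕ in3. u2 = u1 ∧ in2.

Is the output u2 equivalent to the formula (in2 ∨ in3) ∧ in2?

No

u1 = in2 ⊕ in3
u2 = u1 ∧ in2 = (in2 ⊕ in3) ∧ in2
At in0=0, in1=0, in2=1, in3=1: circuit gives 0, formula gives 1.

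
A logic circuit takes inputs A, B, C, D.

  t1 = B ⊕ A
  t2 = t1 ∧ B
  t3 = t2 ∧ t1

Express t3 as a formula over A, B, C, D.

((B ⊕ A) ∧ B) ∧ (B ⊕ A)

t1 = B ⊕ A
t2 = t1 ∧ B = (B ⊕ A) ∧ B
t3 = t2 ∧ t1 = ((B ⊕ A) ∧ B) ∧ (B ⊕ A)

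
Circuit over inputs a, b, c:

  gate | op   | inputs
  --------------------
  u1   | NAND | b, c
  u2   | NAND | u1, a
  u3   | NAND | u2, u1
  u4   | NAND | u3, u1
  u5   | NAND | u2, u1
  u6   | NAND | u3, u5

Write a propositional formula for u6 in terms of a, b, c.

u1 = b NAND c
u2 = u1 NAND a = (b NAND c) NAND a
u3 = u2 NAND u1 = ((b NAND c) NAND a) NAND (b NAND c)
u5 = u2 NAND u1 = ((b NAND c) NAND a) NAND (b NAND c)
u6 = u3 NAND u5 = (((b NAND c) NAND a) NAND (b NAND c)) NAND (((b NAND c) NAND a) NAND (b NAND c))

(((b NAND c) NAND a) NAND (b NAND c)) NAND (((b NAND c) NAND a) NAND (b NAND c))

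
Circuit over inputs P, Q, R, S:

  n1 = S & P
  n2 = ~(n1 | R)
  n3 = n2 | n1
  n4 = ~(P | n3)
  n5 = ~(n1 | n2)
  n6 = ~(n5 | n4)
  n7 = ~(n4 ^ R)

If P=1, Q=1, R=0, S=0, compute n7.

1

n1 = 0 & 1 = 0
n2 = ~(0 | 0) = 1
n3 = 1 | 0 = 1
n4 = ~(1 | 1) = 0
n7 = ~(0 ^ 0) = 1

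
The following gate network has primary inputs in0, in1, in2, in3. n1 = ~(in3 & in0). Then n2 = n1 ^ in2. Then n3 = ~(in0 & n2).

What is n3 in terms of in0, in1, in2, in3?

n1 = ~(in3 & in0)
n2 = n1 ^ in2 = (~(in3 & in0)) ^ in2
n3 = ~(in0 & n2) = ~(in0 & ((~(in3 & in0)) ^ in2))

~(in0 & ((~(in3 & in0)) ^ in2))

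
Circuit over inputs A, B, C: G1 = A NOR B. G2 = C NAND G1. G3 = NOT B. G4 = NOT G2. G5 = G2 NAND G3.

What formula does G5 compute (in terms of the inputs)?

(C NAND (A NOR B)) NAND NOT B

G1 = A NOR B
G2 = C NAND G1 = C NAND (A NOR B)
G3 = NOT B
G5 = G2 NAND G3 = (C NAND (A NOR B)) NAND NOT B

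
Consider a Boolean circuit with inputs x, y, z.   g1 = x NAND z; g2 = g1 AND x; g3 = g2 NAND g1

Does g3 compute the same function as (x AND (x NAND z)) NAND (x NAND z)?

Yes

g1 = x NAND z
g2 = g1 AND x = (x NAND z) AND x
g3 = g2 NAND g1 = ((x NAND z) AND x) NAND (x NAND z)
At x=1, y=0, z=0: circuit gives 0, formula gives 0.
At x=0, y=0, z=0: circuit gives 1, formula gives 1.
Agrees on all 8 inputs.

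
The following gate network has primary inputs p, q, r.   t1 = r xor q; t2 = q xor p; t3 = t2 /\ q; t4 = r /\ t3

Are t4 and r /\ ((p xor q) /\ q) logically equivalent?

t2 = q xor p
t3 = t2 /\ q = (q xor p) /\ q
t4 = r /\ t3 = r /\ ((q xor p) /\ q)
At p=0, q=0, r=0: circuit gives 0, formula gives 0.
At p=0, q=1, r=1: circuit gives 1, formula gives 1.
Agrees on all 8 inputs.

Yes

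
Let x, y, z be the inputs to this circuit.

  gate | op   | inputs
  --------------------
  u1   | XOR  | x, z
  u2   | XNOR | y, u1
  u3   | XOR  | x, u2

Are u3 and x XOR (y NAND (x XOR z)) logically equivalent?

u1 = x XOR z
u2 = y XNOR u1 = y XNOR (x XOR z)
u3 = x XOR u2 = x XOR (y XNOR (x XOR z))
At x=0, y=0, z=1: circuit gives 0, formula gives 1.

No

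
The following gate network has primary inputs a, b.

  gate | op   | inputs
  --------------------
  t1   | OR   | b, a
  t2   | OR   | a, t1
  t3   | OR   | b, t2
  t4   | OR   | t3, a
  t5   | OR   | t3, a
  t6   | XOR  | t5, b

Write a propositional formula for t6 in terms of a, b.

((b OR (a OR (b OR a))) OR a) XOR b

t1 = b OR a
t2 = a OR t1 = a OR (b OR a)
t3 = b OR t2 = b OR (a OR (b OR a))
t5 = t3 OR a = (b OR (a OR (b OR a))) OR a
t6 = t5 XOR b = ((b OR (a OR (b OR a))) OR a) XOR b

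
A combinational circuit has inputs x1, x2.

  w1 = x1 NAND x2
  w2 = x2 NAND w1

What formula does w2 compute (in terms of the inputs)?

w1 = x1 NAND x2
w2 = x2 NAND w1 = x2 NAND (x1 NAND x2)

x2 NAND (x1 NAND x2)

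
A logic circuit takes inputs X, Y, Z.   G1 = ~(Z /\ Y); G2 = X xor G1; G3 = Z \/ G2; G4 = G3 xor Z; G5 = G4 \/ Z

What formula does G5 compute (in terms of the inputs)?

((Z \/ (X xor (~(Z /\ Y)))) xor Z) \/ Z

G1 = ~(Z /\ Y)
G2 = X xor G1 = X xor (~(Z /\ Y))
G3 = Z \/ G2 = Z \/ (X xor (~(Z /\ Y)))
G4 = G3 xor Z = (Z \/ (X xor (~(Z /\ Y)))) xor Z
G5 = G4 \/ Z = ((Z \/ (X xor (~(Z /\ Y)))) xor Z) \/ Z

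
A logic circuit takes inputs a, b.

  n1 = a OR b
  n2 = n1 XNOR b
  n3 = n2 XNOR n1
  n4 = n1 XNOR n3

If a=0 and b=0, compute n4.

1

n1 = 0 OR 0 = 0
n2 = 0 XNOR 0 = 1
n3 = 1 XNOR 0 = 0
n4 = 0 XNOR 0 = 1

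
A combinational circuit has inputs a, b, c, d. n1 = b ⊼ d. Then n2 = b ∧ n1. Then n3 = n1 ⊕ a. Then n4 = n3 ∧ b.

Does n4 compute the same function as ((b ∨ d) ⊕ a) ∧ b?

n1 = b ⊼ d
n3 = n1 ⊕ a = (b ⊼ d) ⊕ a
n4 = n3 ∧ b = ((b ⊼ d) ⊕ a) ∧ b
At a=0, b=1, c=0, d=1: circuit gives 0, formula gives 1.

No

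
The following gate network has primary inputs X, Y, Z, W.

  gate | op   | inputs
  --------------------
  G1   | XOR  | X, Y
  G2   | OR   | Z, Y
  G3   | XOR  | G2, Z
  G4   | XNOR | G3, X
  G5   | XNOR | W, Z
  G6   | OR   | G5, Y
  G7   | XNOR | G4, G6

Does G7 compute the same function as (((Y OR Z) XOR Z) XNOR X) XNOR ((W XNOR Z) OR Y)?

Yes

G2 = Z OR Y
G3 = G2 XOR Z = (Z OR Y) XOR Z
G4 = G3 XNOR X = ((Z OR Y) XOR Z) XNOR X
G5 = W XNOR Z
G6 = G5 OR Y = (W XNOR Z) OR Y
G7 = G4 XNOR G6 = (((Z OR Y) XOR Z) XNOR X) XNOR ((W XNOR Z) OR Y)
At X=0, Y=0, Z=0, W=1: circuit gives 0, formula gives 0.
At X=0, Y=0, Z=0, W=0: circuit gives 1, formula gives 1.
Agrees on all 16 inputs.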